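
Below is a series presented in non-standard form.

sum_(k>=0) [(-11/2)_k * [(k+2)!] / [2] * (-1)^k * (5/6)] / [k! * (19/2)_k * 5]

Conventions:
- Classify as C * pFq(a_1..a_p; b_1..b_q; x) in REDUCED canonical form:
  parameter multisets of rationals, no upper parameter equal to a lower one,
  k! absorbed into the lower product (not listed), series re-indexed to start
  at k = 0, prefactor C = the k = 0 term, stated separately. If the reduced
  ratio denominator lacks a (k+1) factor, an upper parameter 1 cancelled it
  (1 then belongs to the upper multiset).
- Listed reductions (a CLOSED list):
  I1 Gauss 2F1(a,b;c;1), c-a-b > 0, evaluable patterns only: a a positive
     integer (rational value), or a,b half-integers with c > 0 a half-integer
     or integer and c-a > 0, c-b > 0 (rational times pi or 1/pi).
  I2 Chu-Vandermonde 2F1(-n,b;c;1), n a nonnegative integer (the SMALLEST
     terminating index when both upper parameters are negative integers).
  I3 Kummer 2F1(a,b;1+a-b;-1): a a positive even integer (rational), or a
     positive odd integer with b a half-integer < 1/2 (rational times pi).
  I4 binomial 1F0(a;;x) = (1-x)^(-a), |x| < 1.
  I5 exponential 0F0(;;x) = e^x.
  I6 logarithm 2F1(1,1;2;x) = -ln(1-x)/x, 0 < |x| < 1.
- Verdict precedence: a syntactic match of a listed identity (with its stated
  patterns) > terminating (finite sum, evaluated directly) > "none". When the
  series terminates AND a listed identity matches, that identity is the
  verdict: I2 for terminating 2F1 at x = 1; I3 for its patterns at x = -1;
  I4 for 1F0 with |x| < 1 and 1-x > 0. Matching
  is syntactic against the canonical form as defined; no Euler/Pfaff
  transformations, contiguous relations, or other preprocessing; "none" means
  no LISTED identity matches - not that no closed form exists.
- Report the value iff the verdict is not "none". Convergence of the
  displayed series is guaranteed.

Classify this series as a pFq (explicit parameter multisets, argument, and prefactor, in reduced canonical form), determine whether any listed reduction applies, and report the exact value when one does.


Key observation: with t_0 = 1/6, the constant factors (C = 1/6, x = -1) combine into one prefactor.
Adjacent-term ratio: r(k) = (-1) * (k-11/2) (k+3) / [(k+19/2) (k+1)] - rational in k. x = (-1); t_0 = 1/6; negate the roots.

Canonical form: C = 1/6 times 2F1 with upper {-11/2, 3}, lower {19/2}, x = -1. Verdict: the Kummer evaluation I3 matches (x = -1; c = 19/2 equals 1+a-b for upper {-11/2, 3}: listed pattern). Exact value: (36465/131072) * pi.


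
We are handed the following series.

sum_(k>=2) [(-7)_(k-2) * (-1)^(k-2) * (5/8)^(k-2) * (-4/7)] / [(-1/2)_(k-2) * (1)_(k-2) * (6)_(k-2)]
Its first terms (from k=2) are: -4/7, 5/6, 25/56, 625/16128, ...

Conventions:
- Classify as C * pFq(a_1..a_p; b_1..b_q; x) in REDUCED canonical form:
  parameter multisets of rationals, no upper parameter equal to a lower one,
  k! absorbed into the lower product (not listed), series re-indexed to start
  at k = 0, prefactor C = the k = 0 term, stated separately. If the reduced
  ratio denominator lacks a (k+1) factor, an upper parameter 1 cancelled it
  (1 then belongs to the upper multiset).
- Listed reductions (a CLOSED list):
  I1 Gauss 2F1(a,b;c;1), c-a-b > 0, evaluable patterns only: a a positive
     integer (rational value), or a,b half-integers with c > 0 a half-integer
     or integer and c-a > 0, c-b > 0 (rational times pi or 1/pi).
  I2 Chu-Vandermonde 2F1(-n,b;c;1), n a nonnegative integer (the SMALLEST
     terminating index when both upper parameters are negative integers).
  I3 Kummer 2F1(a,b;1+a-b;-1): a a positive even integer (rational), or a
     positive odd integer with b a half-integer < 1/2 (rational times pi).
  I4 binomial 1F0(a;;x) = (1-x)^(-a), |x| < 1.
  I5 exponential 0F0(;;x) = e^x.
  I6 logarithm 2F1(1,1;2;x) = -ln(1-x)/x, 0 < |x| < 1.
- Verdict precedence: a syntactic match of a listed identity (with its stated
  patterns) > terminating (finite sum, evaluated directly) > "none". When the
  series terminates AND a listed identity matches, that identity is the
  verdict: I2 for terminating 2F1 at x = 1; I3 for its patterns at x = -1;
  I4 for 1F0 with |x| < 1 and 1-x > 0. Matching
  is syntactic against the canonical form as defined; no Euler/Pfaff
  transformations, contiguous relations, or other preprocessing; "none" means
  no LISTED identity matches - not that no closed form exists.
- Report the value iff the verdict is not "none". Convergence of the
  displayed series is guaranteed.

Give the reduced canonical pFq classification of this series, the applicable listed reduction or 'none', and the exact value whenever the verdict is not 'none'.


Reduced: x = -5/8, 1F2, upper = {-7}, lower = {-1/2, 6}, C = -4/7. Verdict: terminating - upper -7 stops the sum at k = 7; the 8 terms are added exactly. Exact value: 35604157844069/47588080877568.

Structural cue: from the first term -4/7: (1)_k (C = -4/7) is k! itself.
Adjacent-term ratio: r(k) = (-5/8) * (k-7) / [(k-1/2) (k+6) (k+1)] - rational in k. x = (-5/8); t_0 = -4/7; negate the roots.


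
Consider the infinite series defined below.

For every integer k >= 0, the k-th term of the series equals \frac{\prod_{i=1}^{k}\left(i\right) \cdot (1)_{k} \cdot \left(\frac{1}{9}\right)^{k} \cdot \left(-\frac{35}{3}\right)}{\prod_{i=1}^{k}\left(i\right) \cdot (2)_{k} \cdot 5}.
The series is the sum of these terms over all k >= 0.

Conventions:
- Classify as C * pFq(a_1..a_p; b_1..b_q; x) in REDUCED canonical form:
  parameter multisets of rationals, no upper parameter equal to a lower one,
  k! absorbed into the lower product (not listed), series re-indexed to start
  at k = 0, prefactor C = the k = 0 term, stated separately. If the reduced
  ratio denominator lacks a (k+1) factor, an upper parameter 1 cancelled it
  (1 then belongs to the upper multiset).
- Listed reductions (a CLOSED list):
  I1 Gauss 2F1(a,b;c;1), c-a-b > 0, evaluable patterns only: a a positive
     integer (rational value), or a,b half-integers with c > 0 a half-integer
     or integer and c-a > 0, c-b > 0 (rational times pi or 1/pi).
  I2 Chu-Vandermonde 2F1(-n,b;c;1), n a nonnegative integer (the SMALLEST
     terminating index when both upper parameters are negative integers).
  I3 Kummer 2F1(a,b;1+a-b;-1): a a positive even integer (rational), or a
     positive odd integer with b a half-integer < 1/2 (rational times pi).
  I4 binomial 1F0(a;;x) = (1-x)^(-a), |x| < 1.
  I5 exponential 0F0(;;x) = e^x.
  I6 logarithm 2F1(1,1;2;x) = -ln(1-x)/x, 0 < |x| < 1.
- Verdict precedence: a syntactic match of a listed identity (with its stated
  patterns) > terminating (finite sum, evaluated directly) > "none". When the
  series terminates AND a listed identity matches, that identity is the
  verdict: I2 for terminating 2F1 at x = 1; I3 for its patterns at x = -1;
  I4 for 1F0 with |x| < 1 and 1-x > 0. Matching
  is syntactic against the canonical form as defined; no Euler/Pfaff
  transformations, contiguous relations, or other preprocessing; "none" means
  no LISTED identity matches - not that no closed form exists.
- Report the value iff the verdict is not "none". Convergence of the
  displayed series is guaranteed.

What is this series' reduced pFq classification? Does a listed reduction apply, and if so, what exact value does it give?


x = \frac{1}{9} here; the reduced form reads 2F1, upper {1, 1}, lower {2}, C = -\frac{7}{3}. Verdict: logarithm (I6) applies (the logarithm: parameters (1,1;2), x = \frac{1}{9}). Hence: 21 \cdot \ln\left(\frac{8}{9}\right).

First insight: with t_0 = -\frac{7}{3}, the constant factors (C = -7/3, x = 1/9) combine into one prefactor.
Consecutive-term ratio: r(k) = \frac{1}{9} * (k+1) (k+1) / [(k+2) (k+1)] ; factor over Q: parameters, x = \frac{1}{9}, and C = -\frac{7}{3}.


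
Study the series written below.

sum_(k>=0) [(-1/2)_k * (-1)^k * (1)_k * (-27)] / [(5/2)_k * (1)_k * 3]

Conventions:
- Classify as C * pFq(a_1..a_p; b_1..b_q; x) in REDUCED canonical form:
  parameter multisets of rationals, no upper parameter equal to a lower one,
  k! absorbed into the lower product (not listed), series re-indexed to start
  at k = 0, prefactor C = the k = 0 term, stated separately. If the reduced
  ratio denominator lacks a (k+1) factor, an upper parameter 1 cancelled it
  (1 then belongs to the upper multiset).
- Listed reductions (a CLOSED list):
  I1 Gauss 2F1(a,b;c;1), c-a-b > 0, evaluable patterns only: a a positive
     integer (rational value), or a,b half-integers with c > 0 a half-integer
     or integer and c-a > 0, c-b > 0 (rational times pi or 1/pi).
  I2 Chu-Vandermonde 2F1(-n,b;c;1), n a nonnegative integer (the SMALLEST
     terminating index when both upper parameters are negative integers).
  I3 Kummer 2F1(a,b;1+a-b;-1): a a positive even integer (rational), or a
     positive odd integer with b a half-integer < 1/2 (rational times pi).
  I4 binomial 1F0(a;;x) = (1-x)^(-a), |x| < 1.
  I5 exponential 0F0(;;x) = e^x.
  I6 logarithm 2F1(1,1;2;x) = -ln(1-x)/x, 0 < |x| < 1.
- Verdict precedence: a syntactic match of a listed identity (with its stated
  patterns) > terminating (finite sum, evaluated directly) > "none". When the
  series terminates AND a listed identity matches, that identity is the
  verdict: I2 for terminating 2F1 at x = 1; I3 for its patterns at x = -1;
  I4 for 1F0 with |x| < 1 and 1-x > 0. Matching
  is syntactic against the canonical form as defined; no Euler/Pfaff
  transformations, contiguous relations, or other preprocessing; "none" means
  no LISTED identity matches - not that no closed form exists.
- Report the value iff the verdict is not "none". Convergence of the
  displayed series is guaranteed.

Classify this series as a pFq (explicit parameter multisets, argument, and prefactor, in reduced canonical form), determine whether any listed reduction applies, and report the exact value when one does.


x = -1 here; the reduced form reads 2F1, upper {-1/2, 1}, lower {5/2}, C = -9. Verdict (x = -1): Kummer's theorem (I3) applies (x = -1; c = 5/2 equals 1+a-b for upper {-1/2, 1}: listed pattern). Exact value: (-27/8) * pi.

First insight: t_0 = -9 here, and the constant factors (C = -9, x = -1) combine into one prefactor.
Consecutive-term ratio: r(k) = (-1) * (k-1/2) (k+1) / [(k+5/2) (k+1)] - poly over poly, x = (-1) from leading terms; C = -9 at k = 0.


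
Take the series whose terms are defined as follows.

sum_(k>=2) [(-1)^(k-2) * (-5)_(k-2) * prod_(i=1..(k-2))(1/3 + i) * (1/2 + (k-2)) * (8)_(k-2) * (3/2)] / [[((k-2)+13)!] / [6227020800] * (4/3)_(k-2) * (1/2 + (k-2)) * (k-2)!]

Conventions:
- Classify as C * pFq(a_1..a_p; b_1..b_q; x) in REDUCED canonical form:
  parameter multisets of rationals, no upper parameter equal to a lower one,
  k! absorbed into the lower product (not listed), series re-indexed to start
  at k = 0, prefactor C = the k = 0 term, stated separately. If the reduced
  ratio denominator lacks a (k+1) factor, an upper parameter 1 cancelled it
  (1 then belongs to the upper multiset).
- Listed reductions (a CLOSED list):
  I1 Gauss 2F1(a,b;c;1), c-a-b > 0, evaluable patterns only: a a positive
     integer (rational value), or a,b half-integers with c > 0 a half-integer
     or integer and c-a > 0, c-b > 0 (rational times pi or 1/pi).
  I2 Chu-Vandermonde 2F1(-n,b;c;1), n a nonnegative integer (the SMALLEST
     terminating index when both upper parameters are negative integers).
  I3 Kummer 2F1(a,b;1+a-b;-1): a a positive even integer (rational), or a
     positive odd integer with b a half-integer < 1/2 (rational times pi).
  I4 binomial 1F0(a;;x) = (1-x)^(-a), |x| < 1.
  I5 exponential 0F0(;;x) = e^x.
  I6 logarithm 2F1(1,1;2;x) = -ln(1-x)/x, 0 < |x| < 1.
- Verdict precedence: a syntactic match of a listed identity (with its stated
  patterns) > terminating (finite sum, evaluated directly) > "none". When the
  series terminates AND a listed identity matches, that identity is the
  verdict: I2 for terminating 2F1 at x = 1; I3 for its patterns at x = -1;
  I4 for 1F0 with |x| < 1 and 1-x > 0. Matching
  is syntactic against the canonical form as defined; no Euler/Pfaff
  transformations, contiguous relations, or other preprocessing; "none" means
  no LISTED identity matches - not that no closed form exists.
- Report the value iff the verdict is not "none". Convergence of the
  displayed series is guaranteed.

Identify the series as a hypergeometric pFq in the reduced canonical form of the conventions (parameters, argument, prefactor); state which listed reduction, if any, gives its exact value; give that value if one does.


Reduced: x = -1, 2F1, upper = {-5, 8}, lower = {14}, C = 3/2. Verdict: the Kummer evaluation I3 matches (x = -1; c = 14 equals 1+a-b for upper {-5, 8}: listed pattern). Sum: 429/28.

Key observation: x = (-1) and the running product (C = 3/2, x = -1) telescopes to a rising factorial.
Ratio: r(k) = (-1) * (k-5) (k+8) / [(k+14) (k+1)] - poly over poly, x = (-1) from leading terms; C = 3/2 at k = 0.


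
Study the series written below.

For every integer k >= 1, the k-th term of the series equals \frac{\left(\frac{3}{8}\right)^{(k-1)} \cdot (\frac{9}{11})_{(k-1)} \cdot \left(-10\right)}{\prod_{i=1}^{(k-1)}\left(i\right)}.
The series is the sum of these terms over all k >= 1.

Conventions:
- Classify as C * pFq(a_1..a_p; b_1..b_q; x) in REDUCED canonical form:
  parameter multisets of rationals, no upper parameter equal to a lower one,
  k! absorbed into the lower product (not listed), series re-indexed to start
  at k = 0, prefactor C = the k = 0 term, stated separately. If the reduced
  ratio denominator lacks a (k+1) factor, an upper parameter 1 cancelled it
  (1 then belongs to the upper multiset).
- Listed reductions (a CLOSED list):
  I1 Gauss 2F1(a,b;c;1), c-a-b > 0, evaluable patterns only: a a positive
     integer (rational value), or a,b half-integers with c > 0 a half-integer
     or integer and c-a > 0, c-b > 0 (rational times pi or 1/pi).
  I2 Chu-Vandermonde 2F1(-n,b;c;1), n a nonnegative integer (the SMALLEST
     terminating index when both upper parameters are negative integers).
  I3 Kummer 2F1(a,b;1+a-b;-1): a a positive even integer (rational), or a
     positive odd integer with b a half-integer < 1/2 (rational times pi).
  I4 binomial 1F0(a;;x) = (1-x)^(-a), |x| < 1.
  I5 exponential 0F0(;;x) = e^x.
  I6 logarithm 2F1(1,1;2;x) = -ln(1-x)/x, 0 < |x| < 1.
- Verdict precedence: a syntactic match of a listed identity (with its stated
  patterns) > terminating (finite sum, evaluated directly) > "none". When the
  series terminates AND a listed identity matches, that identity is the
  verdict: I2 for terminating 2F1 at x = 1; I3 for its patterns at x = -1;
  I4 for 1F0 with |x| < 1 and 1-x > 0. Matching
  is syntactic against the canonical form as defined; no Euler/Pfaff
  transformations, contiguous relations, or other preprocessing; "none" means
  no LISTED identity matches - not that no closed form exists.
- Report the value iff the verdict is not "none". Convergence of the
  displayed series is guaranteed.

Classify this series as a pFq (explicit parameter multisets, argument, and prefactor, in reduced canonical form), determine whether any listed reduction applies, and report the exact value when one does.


Structural cue: t_0 = -10 here, and the product of the first k integers (C = -10, x = 3/8) is k!.
Ratio: r(k) = \frac{3}{8} * (k+\frac{9}{11}) / [(k+1)] - poly over poly, x = \frac{3}{8} from leading terms; C = -10 at k = 0.

Canonical form: C = -10 times 1F0 with upper {\frac{9}{11}}, lower {-}, x = \frac{3}{8}. Verdict: the I4 binomial reduction fires (the 1F0 binomial series: exponent -9/11, x = \frac{3}{8}). Sum: \left(-10\right) \cdot \left(\frac{5}{8}\right)^{-\frac{9}{11}}.


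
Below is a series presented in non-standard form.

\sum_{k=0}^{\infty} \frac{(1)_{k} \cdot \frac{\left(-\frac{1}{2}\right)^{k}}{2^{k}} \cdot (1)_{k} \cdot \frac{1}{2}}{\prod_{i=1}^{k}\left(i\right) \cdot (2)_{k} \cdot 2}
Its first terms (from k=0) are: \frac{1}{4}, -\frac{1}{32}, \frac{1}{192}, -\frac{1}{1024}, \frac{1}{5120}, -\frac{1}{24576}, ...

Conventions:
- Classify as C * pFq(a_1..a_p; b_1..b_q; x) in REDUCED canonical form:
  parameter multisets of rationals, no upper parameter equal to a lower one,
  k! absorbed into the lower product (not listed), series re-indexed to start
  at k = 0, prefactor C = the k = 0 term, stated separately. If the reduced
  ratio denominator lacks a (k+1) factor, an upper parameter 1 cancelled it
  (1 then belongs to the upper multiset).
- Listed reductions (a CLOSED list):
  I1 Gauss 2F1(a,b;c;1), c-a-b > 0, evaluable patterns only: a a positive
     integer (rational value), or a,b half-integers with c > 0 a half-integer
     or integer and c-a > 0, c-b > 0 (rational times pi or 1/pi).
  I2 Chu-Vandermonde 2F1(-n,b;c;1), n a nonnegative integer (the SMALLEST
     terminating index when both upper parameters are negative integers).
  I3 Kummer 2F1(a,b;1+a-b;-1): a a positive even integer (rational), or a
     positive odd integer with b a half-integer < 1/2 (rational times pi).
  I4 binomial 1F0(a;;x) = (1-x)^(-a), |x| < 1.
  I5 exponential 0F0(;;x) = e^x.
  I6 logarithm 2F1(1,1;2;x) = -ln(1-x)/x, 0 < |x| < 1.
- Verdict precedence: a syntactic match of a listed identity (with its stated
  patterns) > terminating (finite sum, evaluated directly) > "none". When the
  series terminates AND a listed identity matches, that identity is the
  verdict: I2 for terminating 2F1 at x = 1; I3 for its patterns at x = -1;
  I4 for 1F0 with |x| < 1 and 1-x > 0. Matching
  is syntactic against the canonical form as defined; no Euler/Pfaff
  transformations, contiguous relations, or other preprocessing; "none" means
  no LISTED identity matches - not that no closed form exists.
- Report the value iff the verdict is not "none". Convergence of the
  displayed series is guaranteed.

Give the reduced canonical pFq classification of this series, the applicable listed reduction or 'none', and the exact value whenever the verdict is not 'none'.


The series (x = -\frac{1}{4}) is 2F1: upper {1, 1}, lower {2}, prefactor \frac{1}{4}. Verdict: the logarithmic series (I6) applies (the logarithm: parameters (1,1;2), x = -\frac{1}{4}). Its exact value is \ln\left(\frac{5}{4}\right).

Key observation: x = -\frac{1}{4} and the two k-th powers (prefactor 1/4) combine into one argument.
Ratio: r(k) = -\frac{1}{4} * (k+1) (k+1) / [(k+2) (k+1)] ; factor over Q: parameters, x = -\frac{1}{4}, and C = \frac{1}{4}.


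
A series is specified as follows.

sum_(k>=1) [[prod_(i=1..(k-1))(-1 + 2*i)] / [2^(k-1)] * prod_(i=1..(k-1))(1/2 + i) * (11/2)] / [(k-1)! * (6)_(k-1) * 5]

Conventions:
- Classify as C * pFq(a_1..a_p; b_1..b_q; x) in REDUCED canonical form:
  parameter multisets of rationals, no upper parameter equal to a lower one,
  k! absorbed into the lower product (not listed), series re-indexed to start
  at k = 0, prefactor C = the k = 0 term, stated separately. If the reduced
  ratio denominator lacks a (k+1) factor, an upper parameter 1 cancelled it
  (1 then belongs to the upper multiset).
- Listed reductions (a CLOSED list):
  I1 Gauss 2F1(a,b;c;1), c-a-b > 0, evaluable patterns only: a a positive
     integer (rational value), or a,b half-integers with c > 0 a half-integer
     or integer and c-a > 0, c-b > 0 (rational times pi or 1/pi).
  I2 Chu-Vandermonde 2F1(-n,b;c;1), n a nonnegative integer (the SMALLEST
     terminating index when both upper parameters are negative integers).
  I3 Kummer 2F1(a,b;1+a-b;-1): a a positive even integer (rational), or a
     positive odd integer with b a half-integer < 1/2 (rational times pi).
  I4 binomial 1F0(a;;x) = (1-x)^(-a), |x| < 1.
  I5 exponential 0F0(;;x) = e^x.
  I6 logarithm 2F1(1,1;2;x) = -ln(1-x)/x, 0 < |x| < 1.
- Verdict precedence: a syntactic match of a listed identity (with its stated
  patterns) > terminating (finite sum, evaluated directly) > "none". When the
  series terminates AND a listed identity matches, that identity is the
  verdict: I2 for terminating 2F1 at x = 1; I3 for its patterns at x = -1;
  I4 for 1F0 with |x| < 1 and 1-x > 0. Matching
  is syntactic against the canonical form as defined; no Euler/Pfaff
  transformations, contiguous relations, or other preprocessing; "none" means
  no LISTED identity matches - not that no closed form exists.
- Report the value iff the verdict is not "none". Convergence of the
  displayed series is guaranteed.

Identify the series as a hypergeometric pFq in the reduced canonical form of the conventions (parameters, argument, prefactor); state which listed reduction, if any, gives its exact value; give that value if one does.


Reduced: x = 1, 2F1, upper = {1/2, 3/2}, lower = {6}, C = 11/10. Verdict: Gauss (I1, half-integer pattern) fires (x = 1; upper {1/2, 3/2} half-integers, c = 6 in the evaluable pattern). Its exact value is (45056/11025) / pi.

The tell: t_0 being 11/10, the constant factors (C = 11/10, x = 1) combine into one prefactor.
Ratio: r(k) = 1 * (k+1/2) (k+3/2) / [(k+6) (k+1)] - rational in k. x = 1; t_0 = 11/10; negate the roots.


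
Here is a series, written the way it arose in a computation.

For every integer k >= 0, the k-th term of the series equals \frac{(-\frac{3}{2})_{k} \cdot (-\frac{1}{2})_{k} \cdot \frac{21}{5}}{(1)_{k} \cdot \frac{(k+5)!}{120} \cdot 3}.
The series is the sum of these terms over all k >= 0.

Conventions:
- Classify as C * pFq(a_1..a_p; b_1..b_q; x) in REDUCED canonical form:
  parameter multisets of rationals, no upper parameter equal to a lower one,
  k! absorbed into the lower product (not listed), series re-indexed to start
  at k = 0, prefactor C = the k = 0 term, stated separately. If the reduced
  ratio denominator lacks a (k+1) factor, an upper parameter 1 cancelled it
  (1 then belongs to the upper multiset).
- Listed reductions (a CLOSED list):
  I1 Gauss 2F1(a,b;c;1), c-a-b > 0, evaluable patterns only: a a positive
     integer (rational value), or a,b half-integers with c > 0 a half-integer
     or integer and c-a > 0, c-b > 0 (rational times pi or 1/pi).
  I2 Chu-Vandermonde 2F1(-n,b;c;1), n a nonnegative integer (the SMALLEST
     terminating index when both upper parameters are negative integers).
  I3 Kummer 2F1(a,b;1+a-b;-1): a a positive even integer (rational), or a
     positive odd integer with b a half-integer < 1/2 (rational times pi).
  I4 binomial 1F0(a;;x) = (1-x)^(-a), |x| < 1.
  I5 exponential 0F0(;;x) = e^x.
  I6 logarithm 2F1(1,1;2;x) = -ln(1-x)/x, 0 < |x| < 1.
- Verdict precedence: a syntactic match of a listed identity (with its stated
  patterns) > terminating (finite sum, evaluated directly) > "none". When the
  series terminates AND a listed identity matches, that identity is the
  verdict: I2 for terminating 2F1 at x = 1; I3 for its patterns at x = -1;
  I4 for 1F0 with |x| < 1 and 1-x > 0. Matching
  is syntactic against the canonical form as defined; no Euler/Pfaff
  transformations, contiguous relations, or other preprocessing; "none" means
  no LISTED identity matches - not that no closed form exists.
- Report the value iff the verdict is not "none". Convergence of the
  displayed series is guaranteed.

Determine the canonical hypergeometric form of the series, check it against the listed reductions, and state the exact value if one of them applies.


This is \frac{7}{5} * 2F1(-\frac{3}{2}, -\frac{1}{2}; 6; 1) in reduced canonical form. Verdict (x = 1): Gauss (I1, half-integer pattern) applies (x = 1; upper {-\frac{3}{2}, -\frac{1}{2}} half-integers, c = 6 in the evaluable pattern). Hence: \frac{1048576}{212355} / \pi.

First insight: x = 1 and (1)_k (prefactor 7/5) is k! itself.
Ratio: r(k) = 1 * (k-\frac{3}{2}) (k-\frac{1}{2}) / [(k+6) (k+1)] - rational in k. x = 1; t_0 = \frac{7}{5}; negate the roots.


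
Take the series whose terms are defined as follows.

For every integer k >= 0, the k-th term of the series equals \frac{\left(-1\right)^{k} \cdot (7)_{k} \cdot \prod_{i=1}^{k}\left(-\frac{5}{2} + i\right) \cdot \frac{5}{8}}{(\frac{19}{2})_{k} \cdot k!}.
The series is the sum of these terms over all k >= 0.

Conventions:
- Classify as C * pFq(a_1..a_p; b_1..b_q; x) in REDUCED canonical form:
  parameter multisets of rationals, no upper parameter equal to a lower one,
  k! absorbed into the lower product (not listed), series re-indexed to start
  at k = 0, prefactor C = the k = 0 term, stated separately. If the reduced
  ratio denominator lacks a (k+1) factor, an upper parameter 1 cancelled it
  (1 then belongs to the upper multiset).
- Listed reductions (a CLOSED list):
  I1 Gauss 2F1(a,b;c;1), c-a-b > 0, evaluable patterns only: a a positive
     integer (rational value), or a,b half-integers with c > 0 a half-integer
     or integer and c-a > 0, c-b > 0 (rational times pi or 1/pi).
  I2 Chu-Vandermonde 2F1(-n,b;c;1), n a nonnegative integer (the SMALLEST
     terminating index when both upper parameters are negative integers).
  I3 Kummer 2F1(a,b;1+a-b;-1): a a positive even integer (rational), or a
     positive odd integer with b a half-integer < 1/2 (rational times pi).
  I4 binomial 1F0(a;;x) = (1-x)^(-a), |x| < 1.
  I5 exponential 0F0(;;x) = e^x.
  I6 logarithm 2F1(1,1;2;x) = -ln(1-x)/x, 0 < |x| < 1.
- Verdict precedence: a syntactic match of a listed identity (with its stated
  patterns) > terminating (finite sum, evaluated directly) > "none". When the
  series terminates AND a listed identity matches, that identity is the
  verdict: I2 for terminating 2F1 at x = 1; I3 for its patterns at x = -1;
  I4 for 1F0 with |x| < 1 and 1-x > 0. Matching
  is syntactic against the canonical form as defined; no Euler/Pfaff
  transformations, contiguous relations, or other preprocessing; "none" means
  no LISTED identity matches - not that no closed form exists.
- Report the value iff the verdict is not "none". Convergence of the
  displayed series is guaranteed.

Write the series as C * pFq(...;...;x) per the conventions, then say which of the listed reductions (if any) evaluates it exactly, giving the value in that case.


x = -1 here; the reduced form reads 2F1, upper {-\frac{3}{2}, 7}, lower {\frac{19}{2}}, C = \frac{5}{8}. Verdict: Kummer's theorem (I3) applies (x = -1; c = \frac{19}{2} equals 1+a-b for upper {-\frac{3}{2}, 7}: listed pattern). Sum: \frac{3828825}{8388608} \cdot \pi.

Key observation: with t_0 = \frac{5}{8}, the running product (C = 5/8, x = -1) telescopes to a rising factorial.
Consecutive-term ratio: r(k) = -1 * (k-\frac{3}{2}) (k+7) / [(k+\frac{19}{2}) (k+1)] ; factor over Q: parameters, x = -1, and C = \frac{5}{8}.


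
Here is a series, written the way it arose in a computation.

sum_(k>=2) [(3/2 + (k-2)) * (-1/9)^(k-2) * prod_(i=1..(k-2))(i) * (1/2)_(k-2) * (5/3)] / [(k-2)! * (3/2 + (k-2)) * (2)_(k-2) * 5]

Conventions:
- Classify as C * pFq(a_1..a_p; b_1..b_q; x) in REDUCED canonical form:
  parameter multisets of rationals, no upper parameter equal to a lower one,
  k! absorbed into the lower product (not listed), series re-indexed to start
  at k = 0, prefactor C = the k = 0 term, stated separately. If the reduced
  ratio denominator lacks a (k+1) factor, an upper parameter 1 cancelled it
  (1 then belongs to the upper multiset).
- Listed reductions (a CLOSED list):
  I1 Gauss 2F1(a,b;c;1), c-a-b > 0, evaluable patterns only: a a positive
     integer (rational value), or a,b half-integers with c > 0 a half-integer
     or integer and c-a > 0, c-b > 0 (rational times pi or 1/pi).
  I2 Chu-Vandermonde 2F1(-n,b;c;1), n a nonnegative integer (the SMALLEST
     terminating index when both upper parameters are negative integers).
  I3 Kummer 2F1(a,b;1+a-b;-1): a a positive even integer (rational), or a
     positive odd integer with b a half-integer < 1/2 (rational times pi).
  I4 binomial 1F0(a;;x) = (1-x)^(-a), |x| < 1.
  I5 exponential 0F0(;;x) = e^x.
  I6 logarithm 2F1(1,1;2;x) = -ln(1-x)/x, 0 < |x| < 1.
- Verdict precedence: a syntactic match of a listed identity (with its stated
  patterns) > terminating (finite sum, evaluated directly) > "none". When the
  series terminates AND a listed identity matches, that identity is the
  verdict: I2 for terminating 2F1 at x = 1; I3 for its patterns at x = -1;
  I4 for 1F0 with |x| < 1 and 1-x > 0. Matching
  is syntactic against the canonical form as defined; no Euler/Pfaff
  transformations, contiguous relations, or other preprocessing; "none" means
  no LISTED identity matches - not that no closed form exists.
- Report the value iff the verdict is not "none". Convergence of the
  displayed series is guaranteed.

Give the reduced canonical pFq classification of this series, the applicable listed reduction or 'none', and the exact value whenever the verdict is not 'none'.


Reduced: x = -1/9, 2F1, upper = {1/2, 1}, lower = {2}, C = 1/3. Verdict: none. A 2F1 with upper {1/2, 1} fits none of I1-I6 at x = -1/9; the sum runs forever.

Key step: t_0 being 1/3, the running product (C = 1/3) telescopes to a rising factorial.
Ratio: r(k) = (-1/9) * (k+1/2) (k+1) / [(k+2) (k+1)] ; factor over Q: parameters, x = (-1/9), and C = 1/3.


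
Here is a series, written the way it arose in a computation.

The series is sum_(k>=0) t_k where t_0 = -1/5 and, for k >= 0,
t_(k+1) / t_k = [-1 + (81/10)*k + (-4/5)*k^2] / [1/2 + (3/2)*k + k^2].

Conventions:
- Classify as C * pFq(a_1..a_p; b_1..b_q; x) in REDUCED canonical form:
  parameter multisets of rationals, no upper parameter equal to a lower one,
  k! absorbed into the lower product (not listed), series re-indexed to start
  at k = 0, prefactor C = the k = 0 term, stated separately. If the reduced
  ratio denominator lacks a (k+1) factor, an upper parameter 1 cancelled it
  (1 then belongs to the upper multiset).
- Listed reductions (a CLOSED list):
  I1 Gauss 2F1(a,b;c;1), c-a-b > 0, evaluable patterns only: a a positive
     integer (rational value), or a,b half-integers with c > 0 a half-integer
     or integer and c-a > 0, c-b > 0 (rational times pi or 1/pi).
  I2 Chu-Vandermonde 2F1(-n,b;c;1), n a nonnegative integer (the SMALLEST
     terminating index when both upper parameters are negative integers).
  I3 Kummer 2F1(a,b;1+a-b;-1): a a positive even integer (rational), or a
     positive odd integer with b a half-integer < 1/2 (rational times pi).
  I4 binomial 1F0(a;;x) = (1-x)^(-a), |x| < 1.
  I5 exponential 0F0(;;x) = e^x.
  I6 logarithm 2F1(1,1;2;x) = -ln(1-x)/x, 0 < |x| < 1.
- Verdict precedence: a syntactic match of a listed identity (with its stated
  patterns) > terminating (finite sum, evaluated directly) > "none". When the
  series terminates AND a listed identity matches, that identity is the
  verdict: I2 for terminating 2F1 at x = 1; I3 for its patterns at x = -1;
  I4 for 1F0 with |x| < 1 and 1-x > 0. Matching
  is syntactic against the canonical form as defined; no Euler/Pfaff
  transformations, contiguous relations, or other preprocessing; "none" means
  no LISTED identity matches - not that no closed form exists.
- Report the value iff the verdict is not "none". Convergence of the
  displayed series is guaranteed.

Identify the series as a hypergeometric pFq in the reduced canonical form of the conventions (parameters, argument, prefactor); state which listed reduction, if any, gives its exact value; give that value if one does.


x = -4/5 here; the reduced form reads 2F1, upper {-10, -1/8}, lower {1/2}, C = -1/5. Verdict: terminating at k = 10: the factor (-10)_k kills every later term; summing the 11 survivors is exact. Hence: 1106015090912/173486328125.

First insight: from the first term -1/5: roots of the ratio polynomials (C = -1/5) are the negated parameters.
Step ratio: r(k) = (-4/5) * (k-10) (k-1/8) / [(k+1/2) (k+1)] ; factor over Q: parameters, x = (-4/5), and C = -1/5.


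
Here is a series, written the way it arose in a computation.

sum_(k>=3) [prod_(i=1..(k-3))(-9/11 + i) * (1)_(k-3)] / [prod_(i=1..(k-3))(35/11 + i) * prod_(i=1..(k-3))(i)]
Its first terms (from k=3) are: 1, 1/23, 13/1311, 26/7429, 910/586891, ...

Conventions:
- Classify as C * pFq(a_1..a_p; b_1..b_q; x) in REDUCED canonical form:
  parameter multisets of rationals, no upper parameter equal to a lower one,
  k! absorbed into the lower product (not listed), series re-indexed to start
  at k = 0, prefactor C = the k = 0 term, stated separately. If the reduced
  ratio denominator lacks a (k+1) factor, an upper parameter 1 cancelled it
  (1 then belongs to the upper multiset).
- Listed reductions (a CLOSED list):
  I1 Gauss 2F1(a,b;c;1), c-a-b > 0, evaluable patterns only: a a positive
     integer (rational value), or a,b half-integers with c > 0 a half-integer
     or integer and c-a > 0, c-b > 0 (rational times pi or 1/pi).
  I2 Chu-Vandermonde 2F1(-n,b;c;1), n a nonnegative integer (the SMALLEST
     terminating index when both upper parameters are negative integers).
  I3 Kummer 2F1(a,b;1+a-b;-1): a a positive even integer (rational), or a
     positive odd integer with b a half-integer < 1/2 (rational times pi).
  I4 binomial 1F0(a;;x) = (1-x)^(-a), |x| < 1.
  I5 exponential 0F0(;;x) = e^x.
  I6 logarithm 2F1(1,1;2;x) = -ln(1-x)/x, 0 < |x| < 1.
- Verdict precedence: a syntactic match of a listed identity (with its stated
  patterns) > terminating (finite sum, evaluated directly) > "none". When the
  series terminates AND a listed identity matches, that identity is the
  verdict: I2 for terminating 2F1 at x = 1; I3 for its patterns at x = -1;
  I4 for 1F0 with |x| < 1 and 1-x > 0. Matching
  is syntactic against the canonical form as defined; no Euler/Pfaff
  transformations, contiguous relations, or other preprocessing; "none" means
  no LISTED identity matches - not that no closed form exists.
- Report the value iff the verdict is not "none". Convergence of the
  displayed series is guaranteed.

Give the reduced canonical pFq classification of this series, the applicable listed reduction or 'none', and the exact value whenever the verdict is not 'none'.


Prefactor 1, argument 1: 2F1 with upper {2/11, 1} over lower {46/11}. Verdict: Gauss's theorem (I1) applies (x = 1: the Gamma ratio telescopes since c-a-b = 3 > 0 and a = 1 in Z>0). Hence: 35/33.

First insight: t_0 being 1, the running product (C = 1) telescopes to a rising factorial.
Adjacent-term ratio: r(k) = 1 * (k+2/11) (k+1) / [(k+46/11) (k+1)] - poly over poly, x = 1 from leading terms; C = 1 at k = 0.


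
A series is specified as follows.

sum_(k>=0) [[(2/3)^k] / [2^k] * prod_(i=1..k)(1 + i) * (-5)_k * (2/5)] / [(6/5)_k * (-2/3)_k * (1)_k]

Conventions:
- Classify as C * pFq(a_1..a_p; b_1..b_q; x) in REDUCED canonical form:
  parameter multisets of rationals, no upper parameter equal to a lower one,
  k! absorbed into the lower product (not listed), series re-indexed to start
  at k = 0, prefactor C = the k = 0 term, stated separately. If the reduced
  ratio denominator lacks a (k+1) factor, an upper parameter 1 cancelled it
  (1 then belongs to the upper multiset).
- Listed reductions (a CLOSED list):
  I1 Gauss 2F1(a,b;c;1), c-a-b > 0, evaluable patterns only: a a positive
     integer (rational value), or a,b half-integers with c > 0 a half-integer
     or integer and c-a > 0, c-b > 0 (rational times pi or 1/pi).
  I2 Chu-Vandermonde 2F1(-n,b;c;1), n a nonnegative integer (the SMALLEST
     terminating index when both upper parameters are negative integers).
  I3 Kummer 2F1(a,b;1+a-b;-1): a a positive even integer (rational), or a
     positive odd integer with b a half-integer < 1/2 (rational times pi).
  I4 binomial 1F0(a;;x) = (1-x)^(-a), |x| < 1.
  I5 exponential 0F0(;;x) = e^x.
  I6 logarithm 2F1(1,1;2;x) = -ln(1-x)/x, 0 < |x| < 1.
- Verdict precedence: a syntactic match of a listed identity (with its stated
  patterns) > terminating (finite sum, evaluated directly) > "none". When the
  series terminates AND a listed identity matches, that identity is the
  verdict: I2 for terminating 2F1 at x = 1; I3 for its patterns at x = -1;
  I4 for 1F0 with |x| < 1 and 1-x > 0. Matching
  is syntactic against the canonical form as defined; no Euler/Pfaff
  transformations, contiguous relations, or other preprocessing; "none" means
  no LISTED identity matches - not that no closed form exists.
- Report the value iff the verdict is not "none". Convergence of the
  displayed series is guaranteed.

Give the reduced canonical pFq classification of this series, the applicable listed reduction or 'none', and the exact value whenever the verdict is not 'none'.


This is 2/5 * 2F2(-5, 2; -2/3, 6/5; 1/3) in reduced canonical form. Verdict: terminating - upper parameter -5 makes this a finite sum (last index 5), evaluated exactly. Hence: -3956431/3363360.

Key step: from the first term 2/5: the running product (prefactor 2/5) telescopes to a rising factorial.
Adjacent-term ratio: r(k) = (1/3) * (k-5) (k+2) / [(k-2/3) (k+6/5) (k+1)] - rational in k. x = (1/3); t_0 = 2/5; negate the roots.


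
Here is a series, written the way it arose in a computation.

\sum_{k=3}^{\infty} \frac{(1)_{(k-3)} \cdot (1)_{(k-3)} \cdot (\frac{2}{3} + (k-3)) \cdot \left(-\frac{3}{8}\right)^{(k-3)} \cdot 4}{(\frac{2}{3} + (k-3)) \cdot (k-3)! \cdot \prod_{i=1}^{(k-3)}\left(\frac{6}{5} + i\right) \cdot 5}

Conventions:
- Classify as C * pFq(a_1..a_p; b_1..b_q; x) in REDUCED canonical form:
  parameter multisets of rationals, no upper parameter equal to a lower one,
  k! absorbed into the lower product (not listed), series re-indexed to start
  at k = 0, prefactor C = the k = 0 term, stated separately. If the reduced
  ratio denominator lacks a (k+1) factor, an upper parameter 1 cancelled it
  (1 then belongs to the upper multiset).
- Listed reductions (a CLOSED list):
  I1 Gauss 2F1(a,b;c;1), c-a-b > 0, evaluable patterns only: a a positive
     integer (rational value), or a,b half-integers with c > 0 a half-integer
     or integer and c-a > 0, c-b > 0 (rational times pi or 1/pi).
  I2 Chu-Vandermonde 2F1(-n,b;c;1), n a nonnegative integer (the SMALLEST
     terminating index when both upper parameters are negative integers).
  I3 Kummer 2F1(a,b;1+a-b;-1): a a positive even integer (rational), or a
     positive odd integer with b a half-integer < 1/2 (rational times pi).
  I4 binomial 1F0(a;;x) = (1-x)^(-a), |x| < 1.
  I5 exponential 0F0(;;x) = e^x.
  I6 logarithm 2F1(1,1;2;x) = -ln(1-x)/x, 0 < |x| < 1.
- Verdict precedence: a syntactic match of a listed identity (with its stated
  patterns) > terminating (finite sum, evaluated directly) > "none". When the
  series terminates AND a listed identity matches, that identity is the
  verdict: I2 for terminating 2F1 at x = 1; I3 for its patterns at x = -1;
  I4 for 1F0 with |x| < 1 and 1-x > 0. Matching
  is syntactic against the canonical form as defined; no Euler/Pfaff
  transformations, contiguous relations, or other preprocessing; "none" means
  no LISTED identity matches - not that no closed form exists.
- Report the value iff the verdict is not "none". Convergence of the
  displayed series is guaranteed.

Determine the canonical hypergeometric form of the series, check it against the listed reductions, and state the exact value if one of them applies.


Classification (C = \frac{4}{5}): 2F1 with upper {1, 1}, lower {\frac{11}{5}}, argument x = -\frac{3}{8}. Verdict: none. A 2F1 with upper {1, 1} fits none of I1-I6 at x = -\frac{3}{8}; the sum runs forever.

Key step: t_0 = \frac{4}{5} here, and striking the common factor k + 2/3 reduces the term (C = 4/5).
Term ratio: r(k) = -\frac{3}{8} * (k+1) (k+1) / [(k+\frac{11}{5}) (k+1)] - rational; roots negated = parameters, x = -\frac{3}{8}, C = \frac{4}{5}.


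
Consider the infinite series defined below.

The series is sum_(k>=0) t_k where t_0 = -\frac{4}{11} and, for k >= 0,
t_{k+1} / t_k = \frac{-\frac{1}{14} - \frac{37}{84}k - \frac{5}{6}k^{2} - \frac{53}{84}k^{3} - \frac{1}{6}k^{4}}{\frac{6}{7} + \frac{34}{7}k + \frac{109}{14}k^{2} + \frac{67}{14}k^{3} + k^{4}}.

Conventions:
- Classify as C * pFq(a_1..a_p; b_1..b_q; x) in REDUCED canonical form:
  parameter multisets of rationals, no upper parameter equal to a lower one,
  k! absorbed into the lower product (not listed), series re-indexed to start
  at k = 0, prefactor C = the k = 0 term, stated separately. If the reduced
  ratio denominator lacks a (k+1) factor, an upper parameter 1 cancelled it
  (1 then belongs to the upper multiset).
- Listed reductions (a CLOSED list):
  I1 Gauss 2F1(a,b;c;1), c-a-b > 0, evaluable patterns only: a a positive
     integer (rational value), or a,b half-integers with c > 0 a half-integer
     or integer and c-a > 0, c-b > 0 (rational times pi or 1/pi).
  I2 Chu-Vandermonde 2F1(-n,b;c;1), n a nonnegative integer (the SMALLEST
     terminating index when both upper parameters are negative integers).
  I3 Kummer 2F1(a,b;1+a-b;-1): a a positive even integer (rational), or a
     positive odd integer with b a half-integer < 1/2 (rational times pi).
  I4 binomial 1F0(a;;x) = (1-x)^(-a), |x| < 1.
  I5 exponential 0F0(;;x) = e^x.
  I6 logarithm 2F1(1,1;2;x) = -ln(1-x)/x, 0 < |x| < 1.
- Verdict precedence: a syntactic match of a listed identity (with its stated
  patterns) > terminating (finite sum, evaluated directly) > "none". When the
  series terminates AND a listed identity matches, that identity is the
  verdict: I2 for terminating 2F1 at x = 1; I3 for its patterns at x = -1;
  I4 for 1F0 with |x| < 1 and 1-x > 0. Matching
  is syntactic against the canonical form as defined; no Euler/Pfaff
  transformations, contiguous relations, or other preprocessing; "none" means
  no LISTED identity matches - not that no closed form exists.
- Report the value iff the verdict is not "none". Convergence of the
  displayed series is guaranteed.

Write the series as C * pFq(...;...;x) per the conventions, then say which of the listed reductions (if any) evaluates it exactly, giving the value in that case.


The tell: t_0 being -\frac{4}{11}, the parameter 2/7 appears in both the upper and lower lists and cancels (alongside the other common factor).
Term ratio: r(k) = -\frac{1}{6} * (k+1) (k+1) / [(k+2) (k+1)] - rational in k, leading ratio -\frac{1}{6}; with t_0 = -\frac{4}{11}, classification follows.

With C = -\frac{4}{11}: the canonical form is 2F1(1, 1; 2; -\frac{1}{6}). Verdict: the I6 logarithm reduction applies (the logarithm: parameters (1,1;2), x = -\frac{1}{6}). Hence: \left(-\frac{24}{11}\right) \cdot \ln\left(\frac{7}{6}\right).
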